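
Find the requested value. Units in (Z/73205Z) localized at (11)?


Local ring = Z/14641Z.
phi(14641) = 11^3*(11-1) = 13310


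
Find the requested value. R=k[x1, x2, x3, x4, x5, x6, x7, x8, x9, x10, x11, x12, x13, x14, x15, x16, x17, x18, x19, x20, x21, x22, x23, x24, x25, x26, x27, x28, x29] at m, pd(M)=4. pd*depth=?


pd+depth=29
depth=29-4=25
pd*depth=4*25=100


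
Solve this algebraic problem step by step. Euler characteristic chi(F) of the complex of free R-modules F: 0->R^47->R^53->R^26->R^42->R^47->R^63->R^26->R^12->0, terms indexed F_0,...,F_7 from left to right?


chi = sum (-1)^i * rank:
(-1)^0*47=47
(-1)^1*53=-53
(-1)^2*26=26
(-1)^3*42=-42
(-1)^4*47=47
(-1)^5*63=-63
(-1)^6*26=26
(-1)^7*12=-12
chi=-24


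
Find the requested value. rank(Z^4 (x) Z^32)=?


rank(M(x)N) = rank(M)*rank(N)
4*32 = 128


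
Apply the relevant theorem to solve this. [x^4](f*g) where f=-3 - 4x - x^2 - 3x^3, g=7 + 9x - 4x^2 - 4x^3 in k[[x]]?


[x^4] = sum a_i*b_j, i+j=4
  -4*-4=16
  -1*-4=4
  -3*9=-27
Sum=-7


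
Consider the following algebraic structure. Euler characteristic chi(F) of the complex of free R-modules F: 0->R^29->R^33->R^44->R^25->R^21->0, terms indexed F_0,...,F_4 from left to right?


chi = sum (-1)^i * rank:
(-1)^0*29=29
(-1)^1*33=-33
(-1)^2*44=44
(-1)^3*25=-25
(-1)^4*21=21
chi=36


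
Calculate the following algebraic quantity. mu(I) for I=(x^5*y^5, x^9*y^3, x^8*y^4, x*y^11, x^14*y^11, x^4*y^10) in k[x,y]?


Remove redundant (divisible by others).
x^14*y^11 redundant.
Min: x^9*y^3, x^8*y^4, x^5*y^5, x^4*y^10, x*y^11
Count=5


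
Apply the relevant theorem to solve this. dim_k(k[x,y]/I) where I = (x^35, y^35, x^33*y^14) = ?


k[x,y]/I, I = (x^35, y^35, x^33*y^14)
Rect: 35x35=1225. Corner: (35-33)x(35-14)=42.
dim = 1225-42 = 1183


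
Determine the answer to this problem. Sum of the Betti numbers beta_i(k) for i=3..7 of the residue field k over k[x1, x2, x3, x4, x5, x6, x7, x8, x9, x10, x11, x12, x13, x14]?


Koszul resolution: beta_i(k)=C(n,i), n=14
C(14,3)=364, C(14,4)=1001, C(14,5)=2002, C(14,6)=3003, C(14,7)=3432
Sum=9802


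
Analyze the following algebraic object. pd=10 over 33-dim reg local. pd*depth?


pd+depth=33
depth=33-10=23
pd*depth=10*23=230


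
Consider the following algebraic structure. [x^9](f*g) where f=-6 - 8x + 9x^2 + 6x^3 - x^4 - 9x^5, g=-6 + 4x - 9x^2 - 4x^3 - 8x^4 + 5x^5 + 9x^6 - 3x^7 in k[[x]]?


[x^9] = sum a_i*b_j, i+j=9
  9*-3=-27
  6*9=54
  -1*5=-5
  -9*-8=72
Sum=94


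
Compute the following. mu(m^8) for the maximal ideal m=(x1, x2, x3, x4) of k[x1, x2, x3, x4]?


Graded Nakayama: mu(m^d) = dim_k (m^d/m^(d+1)) = #degree-8 monomials in 4 vars
C(n+d-1,d)=C(11,8)=165


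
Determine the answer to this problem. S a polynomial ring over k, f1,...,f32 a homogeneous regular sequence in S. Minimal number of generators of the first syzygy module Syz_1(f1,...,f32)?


Regular sequence => Koszul complex is the minimal free resolution.
Syz_1 minimally generated by Koszul relations f_i*e_j - f_j*e_i (i<j): mu(Syz_1) = beta_2 = C(m,2) = m(m-1)/2
m=32
32*31/2 = 496


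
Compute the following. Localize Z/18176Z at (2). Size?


2-primary part: 18176=2^8*71
Size=2^8=256


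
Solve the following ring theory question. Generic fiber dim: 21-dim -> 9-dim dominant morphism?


dim(fiber)=dim(X)-dim(Y)=21-9=12


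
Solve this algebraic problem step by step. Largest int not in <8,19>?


gcd(8,19)=1 => F=ab-a-b=8*19-8-19=152-27=125


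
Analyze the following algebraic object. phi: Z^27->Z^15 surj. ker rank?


rank(ker) = 27-15 = 12


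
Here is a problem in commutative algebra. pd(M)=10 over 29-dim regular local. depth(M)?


pd+depth=depth(R)=29
depth=29-10=19


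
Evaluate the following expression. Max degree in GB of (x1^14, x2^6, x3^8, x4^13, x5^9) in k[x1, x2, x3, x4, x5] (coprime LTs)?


Pure powers, coprime LTs => already GB.
Degrees: 14, 6, 8, 13, 9
Max=14


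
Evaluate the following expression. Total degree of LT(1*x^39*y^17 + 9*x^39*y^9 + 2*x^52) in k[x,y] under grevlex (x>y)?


LT: 1*x^39*y^17
deg_x=39, deg_y=17
Total=39+17=56


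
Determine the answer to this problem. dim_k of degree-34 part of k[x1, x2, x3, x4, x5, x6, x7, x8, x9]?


C(d+n-1,n-1)=C(42,8)=118030185


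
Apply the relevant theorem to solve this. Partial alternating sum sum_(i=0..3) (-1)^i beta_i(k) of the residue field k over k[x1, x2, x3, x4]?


Koszul resolution: beta_i(k)=C(n,i), n=4
sum_(i=0..p) (-1)^i C(n,i) = (-1)^p C(n-1,p)
(-1)^3*C(3,3) = (-1)^3*1 = -1


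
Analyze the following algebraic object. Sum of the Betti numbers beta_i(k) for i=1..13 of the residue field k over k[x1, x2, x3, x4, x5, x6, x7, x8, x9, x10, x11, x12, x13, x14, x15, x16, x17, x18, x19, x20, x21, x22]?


Koszul resolution: beta_i(k)=C(n,i), n=22
C(22,1)=22, C(22,2)=231, C(22,3)=1540, C(22,4)=7315, C(22,5)=26334, C(22,6)=74613, C(22,7)=170544, C(22,8)=319770, C(22,9)=497420, C(22,10)=646646, C(22,11)=705432, C(22,12)=646646, C(22,13)=497420
Sum=3593933


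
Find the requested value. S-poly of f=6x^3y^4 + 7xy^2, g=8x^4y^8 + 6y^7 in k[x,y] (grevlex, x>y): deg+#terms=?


LT(f)=6x^3y^4, LT(g)=8x^4y^8
lcm(LM)=x^4y^8
S(f,g) (scaled by 48 to clear denominators) = 8xy^4*f - 6*g = 56x^2y^6 - 36y^7
2 terms, deg 8.
8+2=10


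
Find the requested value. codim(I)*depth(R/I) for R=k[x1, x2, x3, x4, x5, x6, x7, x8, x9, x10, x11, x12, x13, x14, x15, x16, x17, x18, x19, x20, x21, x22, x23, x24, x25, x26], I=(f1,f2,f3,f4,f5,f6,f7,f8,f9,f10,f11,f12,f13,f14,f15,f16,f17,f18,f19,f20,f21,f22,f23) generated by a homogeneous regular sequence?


codim=23, depth=dim(R/I)=26-23=3
Product=23*3=69


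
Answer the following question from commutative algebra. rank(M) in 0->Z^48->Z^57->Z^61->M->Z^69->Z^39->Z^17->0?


Alt sum=0:
(-1)^0*48 + (-1)^1*57 + (-1)^2*61 + (-1)^3*? + (-1)^4*69 + (-1)^5*39 + (-1)^6*17=0
rank(M)=99


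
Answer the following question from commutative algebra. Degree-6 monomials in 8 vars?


C(d+n-1,n-1)=C(13,7)=1716


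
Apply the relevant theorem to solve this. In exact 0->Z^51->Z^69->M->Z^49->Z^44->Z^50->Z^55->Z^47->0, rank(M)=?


Alt sum=0:
(-1)^0*51 + (-1)^1*69 + (-1)^2*? + (-1)^3*49 + (-1)^4*44 + (-1)^5*50 + (-1)^6*55 + (-1)^7*47=0
rank(M)=65


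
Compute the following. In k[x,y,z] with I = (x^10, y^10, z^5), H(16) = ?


Need i<10, j<10, k<5 with i+j+k=16.
For each i, j ranges over max(0,16-i-4)..min(9,16-i):
  i=0: j in [12,9] -> 0
  i=1: j in [11,9] -> 0
  i=2: j in [10,9] -> 0
  i=3: j in [9,9] -> 1
  i=4: j in [8,9] -> 2
  i=5: j in [7,9] -> 3
  i=6: j in [6,9] -> 4
  i=7: j in [5,9] -> 5
  i=8: j in [4,8] -> 5
  i=9: j in [3,7] -> 5
H(16) = 0+0+0+1+2+3+4+5+5+5 = 25


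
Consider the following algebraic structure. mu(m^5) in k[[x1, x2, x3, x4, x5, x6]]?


C(n+d-1,d)=C(10,5)=252


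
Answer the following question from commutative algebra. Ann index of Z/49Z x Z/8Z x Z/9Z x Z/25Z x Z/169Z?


Exponent = lcm of the cyclic orders; pairwise coprime => product.
7^2*2^3*3^2*5^2*13^2=49*8*9*25*169=14905800


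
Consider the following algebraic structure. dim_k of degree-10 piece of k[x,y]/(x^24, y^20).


k[x,y], I = (x^24, y^20), d = 10
Need i < 24 and d-i < 20.
Range: 0 <= i <= 10.
H(10) = 11


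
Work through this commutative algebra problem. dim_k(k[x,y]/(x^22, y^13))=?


Basis: x^i*y^j, i<22, j<13
22*13=286


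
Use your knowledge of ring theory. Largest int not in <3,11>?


gcd(3,11)=1 => F=ab-a-b=3*11-3-11=33-14=19


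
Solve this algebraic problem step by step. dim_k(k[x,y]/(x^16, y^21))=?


Basis: x^i*y^j, i<16, j<21
16*21=336


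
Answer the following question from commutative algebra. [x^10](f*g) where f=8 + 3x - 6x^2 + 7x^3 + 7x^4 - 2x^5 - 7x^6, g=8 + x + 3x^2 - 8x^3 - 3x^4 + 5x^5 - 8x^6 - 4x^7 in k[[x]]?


[x^10] = sum a_i*b_j, i+j=10
  7*-4=-28
  7*-8=-56
  -2*5=-10
  -7*-3=21
Sum=-73


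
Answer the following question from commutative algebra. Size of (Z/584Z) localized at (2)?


2-primary part: 584=2^3*73
Size=2^3=8


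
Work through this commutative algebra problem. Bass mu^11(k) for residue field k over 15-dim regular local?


C(n,i)=C(15,11)=1365


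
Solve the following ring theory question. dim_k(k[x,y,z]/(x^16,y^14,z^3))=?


Basis: x^iy^jz^k, i<16,j<14,k<3
16*14*3=672


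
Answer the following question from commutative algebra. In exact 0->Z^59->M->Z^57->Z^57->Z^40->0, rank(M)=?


Alt sum=0:
(-1)^0*59 + (-1)^1*? + (-1)^2*57 + (-1)^3*57 + (-1)^4*40=0
rank(M)=99


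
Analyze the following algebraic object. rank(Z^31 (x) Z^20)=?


rank(M(x)N) = rank(M)*rank(N)
31*20 = 620


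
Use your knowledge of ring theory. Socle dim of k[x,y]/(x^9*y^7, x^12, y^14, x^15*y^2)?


Socle = ann(m) = span of standard monomials u with x*u, y*u in I (staircase corners).
Redundant generators: x^15*y^2
Minimal generators: x^12, x^9*y^7, y^14
Corners: x^8y^13, x^11y^6
Socle dim=2


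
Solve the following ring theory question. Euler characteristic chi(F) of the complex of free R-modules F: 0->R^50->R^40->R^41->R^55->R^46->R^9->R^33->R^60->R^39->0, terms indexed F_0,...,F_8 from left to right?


chi = sum (-1)^i * rank:
(-1)^0*50=50
(-1)^1*40=-40
(-1)^2*41=41
(-1)^3*55=-55
(-1)^4*46=46
(-1)^5*9=-9
(-1)^6*33=33
(-1)^7*60=-60
(-1)^8*39=39
chi=45


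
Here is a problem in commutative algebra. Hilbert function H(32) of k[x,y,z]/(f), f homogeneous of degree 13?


C(34,2)-C(21,2)=561-210=351


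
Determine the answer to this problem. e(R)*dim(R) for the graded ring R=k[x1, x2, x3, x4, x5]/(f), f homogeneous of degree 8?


e(R)=deg(f)=8, dim(R)=5-1=4
e*dim=8*4=32


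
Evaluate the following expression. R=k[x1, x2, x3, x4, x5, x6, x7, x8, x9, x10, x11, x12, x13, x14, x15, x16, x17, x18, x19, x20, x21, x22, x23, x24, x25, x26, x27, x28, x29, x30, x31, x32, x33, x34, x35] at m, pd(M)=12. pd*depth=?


pd+depth=35
depth=35-12=23
pd*depth=12*23=276


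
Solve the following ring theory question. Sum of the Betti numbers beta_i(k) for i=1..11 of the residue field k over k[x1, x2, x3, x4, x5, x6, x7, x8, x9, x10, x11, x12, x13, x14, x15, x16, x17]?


Koszul resolution: beta_i(k)=C(n,i), n=17
C(17,1)=17, C(17,2)=136, C(17,3)=680, C(17,4)=2380, C(17,5)=6188, C(17,6)=12376, C(17,7)=19448, C(17,8)=24310, C(17,9)=24310, C(17,10)=19448, C(17,11)=12376
Sum=121669


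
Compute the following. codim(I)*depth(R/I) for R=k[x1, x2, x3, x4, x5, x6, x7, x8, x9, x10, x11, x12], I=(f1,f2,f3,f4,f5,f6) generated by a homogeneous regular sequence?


codim=6, depth=dim(R/I)=12-6=6
Product=6*6=36


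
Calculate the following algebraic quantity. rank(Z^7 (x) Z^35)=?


rank(M(x)N) = rank(M)*rank(N)
7*35 = 245


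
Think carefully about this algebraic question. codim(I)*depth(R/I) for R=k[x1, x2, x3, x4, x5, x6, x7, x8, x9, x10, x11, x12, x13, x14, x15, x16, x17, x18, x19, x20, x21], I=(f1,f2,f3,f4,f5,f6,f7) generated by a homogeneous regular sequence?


codim=7, depth=dim(R/I)=21-7=14
Product=7*14=98


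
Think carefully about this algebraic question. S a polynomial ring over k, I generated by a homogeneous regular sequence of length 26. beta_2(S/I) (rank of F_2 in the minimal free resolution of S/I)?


Regular sequence => Koszul complex is the minimal free resolution.
Syz_1 minimally generated by Koszul relations f_i*e_j - f_j*e_i (i<j): mu(Syz_1) = beta_2 = C(m,2) = m(m-1)/2
m=26
26*25/2 = 325


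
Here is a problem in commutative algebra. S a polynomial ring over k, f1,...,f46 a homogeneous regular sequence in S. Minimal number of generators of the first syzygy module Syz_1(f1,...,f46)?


Regular sequence => Koszul complex is the minimal free resolution.
Syz_1 minimally generated by Koszul relations f_i*e_j - f_j*e_i (i<j): mu(Syz_1) = beta_2 = C(m,2) = m(m-1)/2
m=46
46*45/2 = 1035


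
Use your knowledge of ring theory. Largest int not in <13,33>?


gcd(13,33)=1 => F=ab-a-b=13*33-13-33=429-46=383


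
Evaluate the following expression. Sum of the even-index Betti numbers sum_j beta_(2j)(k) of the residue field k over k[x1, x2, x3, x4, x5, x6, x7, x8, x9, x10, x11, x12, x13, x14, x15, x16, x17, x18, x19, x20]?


Koszul resolution: beta_i(k)=C(n,i), n=20
sum_even C(20,i) = 2^(n-1) = 2^19 = 524288


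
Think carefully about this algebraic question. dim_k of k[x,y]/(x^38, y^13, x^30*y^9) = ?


k[x,y]/I, I = (x^38, y^13, x^30*y^9)
Rect: 38x13=494. Corner: (38-30)x(13-9)=32.
dim = 494-32 = 462


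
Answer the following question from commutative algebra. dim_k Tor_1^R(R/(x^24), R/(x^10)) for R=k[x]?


Tor_1(R/I,R/J)=(I cap J)/IJ=(x^24)/(x^34)
dim=34-24=min(24,10)=10


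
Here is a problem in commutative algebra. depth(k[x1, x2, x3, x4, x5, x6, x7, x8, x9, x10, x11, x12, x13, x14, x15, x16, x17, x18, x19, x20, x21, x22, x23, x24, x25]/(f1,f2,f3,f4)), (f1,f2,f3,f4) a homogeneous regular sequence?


depth(R)=25
depth(R/I)=25-4=21


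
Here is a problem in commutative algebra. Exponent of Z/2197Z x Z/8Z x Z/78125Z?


Exponent = lcm of the cyclic orders; pairwise coprime => product.
13^3*2^3*5^7=2197*8*78125=1373125000


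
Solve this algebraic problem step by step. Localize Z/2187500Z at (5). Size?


5-primary part: 2187500=5^7*28
Size=5^7=78125


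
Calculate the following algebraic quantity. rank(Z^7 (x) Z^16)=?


rank(M(x)N) = rank(M)*rank(N)
7*16 = 112


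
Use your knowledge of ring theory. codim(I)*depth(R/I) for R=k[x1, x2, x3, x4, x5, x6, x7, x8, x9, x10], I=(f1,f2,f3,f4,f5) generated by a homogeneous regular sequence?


codim=5, depth=dim(R/I)=10-5=5
Product=5*5=25


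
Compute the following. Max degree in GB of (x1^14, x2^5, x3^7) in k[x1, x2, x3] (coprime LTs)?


Pure powers, coprime LTs => already GB.
Degrees: 14, 5, 7
Max=14


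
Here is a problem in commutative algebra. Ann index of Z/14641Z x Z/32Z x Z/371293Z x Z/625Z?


Exponent = lcm of the cyclic orders; pairwise coprime => product.
11^4*2^5*13^5*5^4=14641*32*371293*625=108722016260000


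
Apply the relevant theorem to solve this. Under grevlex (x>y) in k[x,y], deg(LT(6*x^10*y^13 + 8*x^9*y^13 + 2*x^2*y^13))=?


LT: 6*x^10*y^13
deg_x=10, deg_y=13
Total=10+13=23


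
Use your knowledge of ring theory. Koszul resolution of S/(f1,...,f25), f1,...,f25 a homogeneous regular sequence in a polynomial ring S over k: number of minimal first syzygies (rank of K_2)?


Regular sequence => Koszul complex is the minimal free resolution.
Syz_1 minimally generated by Koszul relations f_i*e_j - f_j*e_i (i<j): mu(Syz_1) = beta_2 = C(m,2) = m(m-1)/2
m=25
25*24/2 = 300


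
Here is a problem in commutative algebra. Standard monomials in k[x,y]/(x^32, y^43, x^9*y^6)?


k[x,y]/I, I = (x^32, y^43, x^9*y^6)
Rect: 32x43=1376. Corner: (32-9)x(43-6)=851.
dim = 1376-851 = 525


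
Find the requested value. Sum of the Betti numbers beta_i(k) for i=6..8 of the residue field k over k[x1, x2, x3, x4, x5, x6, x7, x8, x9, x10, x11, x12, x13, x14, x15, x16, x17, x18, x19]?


Koszul resolution: beta_i(k)=C(n,i), n=19
C(19,6)=27132, C(19,7)=50388, C(19,8)=75582
Sum=153102


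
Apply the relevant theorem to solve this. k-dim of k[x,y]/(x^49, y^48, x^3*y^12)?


k[x,y]/I, I = (x^49, y^48, x^3*y^12)
Rect: 49x48=2352. Corner: (49-3)x(48-12)=1656.
dim = 2352-1656 = 696


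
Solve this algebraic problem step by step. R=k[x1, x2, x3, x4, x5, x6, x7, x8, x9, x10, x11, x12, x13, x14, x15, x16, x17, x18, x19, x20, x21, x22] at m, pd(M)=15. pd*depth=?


pd+depth=22
depth=22-15=7
pd*depth=15*7=105


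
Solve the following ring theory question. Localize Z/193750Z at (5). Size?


5-primary part: 193750=5^5*62
Size=5^5=3125


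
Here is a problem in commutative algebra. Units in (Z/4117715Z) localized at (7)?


Local ring = Z/823543Z.
phi(823543) = 7^6*(7-1) = 705894


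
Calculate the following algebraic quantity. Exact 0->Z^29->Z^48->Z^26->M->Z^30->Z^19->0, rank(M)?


Alt sum=0:
(-1)^0*29 + (-1)^1*48 + (-1)^2*26 + (-1)^3*? + (-1)^4*30 + (-1)^5*19=0
rank(M)=18


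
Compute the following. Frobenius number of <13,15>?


gcd(13,15)=1 => F=ab-a-b=13*15-13-15=195-28=167


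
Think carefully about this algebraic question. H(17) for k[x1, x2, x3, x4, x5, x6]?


C(d+n-1,n-1)=C(22,5)=26334


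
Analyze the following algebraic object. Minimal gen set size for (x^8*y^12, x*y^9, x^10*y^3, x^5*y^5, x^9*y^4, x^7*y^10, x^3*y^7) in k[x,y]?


Remove redundant (divisible by others).
x^8*y^12 redundant.
x^7*y^10 redundant.
Min: x^10*y^3, x^9*y^4, x^5*y^5, x^3*y^7, x*y^9
Count=5


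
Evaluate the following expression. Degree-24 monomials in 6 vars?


C(d+n-1,n-1)=C(29,5)=118755


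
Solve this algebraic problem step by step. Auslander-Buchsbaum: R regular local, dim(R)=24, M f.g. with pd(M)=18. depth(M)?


pd+depth=depth(R)=24
depth=24-18=6


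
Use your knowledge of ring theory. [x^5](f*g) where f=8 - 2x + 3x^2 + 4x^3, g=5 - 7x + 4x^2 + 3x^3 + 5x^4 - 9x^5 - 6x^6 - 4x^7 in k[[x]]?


[x^5] = sum a_i*b_j, i+j=5
  8*-9=-72
  -2*5=-10
  3*3=9
  4*4=16
Sum=-57


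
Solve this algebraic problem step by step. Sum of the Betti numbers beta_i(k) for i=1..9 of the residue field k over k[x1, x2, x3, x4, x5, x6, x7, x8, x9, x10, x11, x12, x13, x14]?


Koszul resolution: beta_i(k)=C(n,i), n=14
C(14,1)=14, C(14,2)=91, C(14,3)=364, C(14,4)=1001, C(14,5)=2002, C(14,6)=3003, C(14,7)=3432, C(14,8)=3003, C(14,9)=2002
Sum=14912


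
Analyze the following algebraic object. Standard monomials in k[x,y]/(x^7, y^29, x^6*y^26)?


k[x,y]/I, I = (x^7, y^29, x^6*y^26)
Rect: 7x29=203. Corner: (7-6)x(29-26)=3.
dim = 203-3 = 200


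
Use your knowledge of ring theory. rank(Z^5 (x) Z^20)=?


rank(M(x)N) = rank(M)*rank(N)
5*20 = 100


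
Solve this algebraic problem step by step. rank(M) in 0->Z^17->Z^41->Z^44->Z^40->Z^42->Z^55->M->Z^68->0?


Alt sum=0:
(-1)^0*17 + (-1)^1*41 + (-1)^2*44 + (-1)^3*40 + (-1)^4*42 + (-1)^5*55 + (-1)^6*? + (-1)^7*68=0
rank(M)=101


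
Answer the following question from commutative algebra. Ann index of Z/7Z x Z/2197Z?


Exponent = lcm of the cyclic orders; pairwise coprime => product.
7^1*13^3=7*2197=15379


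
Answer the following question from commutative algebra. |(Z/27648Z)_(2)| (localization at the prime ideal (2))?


2-primary part: 27648=2^10*27
Size=2^10=1024


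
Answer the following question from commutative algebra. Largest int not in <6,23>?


gcd(6,23)=1 => F=ab-a-b=6*23-6-23=138-29=109


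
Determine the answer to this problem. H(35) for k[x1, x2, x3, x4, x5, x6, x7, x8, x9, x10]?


C(d+n-1,n-1)=C(44,9)=708930508


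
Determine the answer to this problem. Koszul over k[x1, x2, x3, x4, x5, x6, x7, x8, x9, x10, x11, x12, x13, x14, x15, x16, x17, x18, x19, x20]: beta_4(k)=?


C(n,i)=C(20,4)=4845


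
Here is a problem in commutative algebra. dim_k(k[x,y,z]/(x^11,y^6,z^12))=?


Basis: x^iy^jz^k, i<11,j<6,k<12
11*6*12=792


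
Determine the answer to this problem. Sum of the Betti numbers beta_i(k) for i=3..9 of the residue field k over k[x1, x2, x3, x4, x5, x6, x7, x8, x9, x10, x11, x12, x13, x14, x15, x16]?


Koszul resolution: beta_i(k)=C(n,i), n=16
C(16,3)=560, C(16,4)=1820, C(16,5)=4368, C(16,6)=8008, C(16,7)=11440, C(16,8)=12870, C(16,9)=11440
Sum=50506


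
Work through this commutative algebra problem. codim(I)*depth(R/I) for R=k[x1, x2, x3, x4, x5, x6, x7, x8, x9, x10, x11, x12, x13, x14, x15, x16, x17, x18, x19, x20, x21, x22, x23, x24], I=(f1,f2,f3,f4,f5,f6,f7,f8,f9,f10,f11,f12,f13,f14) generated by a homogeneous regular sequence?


codim=14, depth=dim(R/I)=24-14=10
Product=14*10=140


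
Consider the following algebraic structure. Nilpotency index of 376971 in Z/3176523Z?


376971^k mod 3176523:
k=1: 376971
k=2: 2201913
k=3: 120393
k=4: 1685502
k=5: 1361367
k=6: 0
First zero at k = 6


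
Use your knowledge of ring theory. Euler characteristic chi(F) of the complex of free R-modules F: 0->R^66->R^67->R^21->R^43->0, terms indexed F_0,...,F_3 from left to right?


chi = sum (-1)^i * rank:
(-1)^0*66=66
(-1)^1*67=-67
(-1)^2*21=21
(-1)^3*43=-43
chi=-23


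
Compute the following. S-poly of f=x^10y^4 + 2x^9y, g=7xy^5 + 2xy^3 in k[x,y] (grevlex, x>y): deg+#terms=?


LT(f)=x^10y^4, LT(g)=7xy^5
lcm(LM)=x^10y^5
S(f,g) (scaled by 7 to clear denominators) = 7y*f - x^9*g = -2x^10y^3 + 14x^9y^2
2 terms, deg 13.
13+2=15


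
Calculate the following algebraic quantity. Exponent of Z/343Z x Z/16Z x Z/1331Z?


Exponent = lcm of the cyclic orders; pairwise coprime => product.
7^3*2^4*11^3=343*16*1331=7304528


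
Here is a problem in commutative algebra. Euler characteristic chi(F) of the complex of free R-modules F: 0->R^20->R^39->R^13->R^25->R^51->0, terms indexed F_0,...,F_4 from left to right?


chi = sum (-1)^i * rank:
(-1)^0*20=20
(-1)^1*39=-39
(-1)^2*13=13
(-1)^3*25=-25
(-1)^4*51=51
chi=20


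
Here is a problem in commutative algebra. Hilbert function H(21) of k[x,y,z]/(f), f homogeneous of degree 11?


C(23,2)-C(12,2)=253-66=187


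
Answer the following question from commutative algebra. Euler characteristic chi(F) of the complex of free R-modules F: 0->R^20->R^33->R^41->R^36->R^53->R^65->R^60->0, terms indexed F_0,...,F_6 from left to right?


chi = sum (-1)^i * rank:
(-1)^0*20=20
(-1)^1*33=-33
(-1)^2*41=41
(-1)^3*36=-36
(-1)^4*53=53
(-1)^5*65=-65
(-1)^6*60=60
chi=40


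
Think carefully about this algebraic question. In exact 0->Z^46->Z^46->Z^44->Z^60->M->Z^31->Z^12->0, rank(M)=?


Alt sum=0:
(-1)^0*46 + (-1)^1*46 + (-1)^2*44 + (-1)^3*60 + (-1)^4*? + (-1)^5*31 + (-1)^6*12=0
rank(M)=35


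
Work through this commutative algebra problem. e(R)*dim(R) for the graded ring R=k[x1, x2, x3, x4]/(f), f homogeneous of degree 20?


e(R)=deg(f)=20, dim(R)=4-1=3
e*dim=20*3=60


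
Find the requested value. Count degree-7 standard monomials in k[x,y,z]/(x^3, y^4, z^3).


Need i<3, j<4, k<3 with i+j+k=7.
For each i, j ranges over max(0,7-i-2)..min(3,7-i):
  i=0: j in [5,3] -> 0
  i=1: j in [4,3] -> 0
  i=2: j in [3,3] -> 1
H(7) = 0+0+1 = 1


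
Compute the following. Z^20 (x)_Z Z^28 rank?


rank(M(x)N) = rank(M)*rank(N)
20*28 = 560


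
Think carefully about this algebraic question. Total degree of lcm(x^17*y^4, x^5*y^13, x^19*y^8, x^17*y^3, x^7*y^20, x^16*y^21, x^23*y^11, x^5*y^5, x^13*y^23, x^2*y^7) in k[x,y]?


lcm = componentwise max:
x: max(17,5,19,17,7,16,23,5,13,2)=23
y: max(4,13,8,3,20,21,11,5,23,7)=23
Total=23+23=46


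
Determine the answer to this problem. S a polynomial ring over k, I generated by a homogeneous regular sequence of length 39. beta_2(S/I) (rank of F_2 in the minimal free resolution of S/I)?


Regular sequence => Koszul complex is the minimal free resolution.
Syz_1 minimally generated by Koszul relations f_i*e_j - f_j*e_i (i<j): mu(Syz_1) = beta_2 = C(m,2) = m(m-1)/2
m=39
39*38/2 = 741


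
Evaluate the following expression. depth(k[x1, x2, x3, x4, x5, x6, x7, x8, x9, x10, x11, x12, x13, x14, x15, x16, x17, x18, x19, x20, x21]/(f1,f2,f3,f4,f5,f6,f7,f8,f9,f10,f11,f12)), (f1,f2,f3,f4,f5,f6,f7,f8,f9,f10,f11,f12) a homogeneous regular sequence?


depth(R)=21
depth(R/I)=21-12=9


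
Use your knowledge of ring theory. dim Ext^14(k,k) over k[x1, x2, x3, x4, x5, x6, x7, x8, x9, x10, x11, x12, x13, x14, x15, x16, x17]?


C(n,i)=C(17,14)=680


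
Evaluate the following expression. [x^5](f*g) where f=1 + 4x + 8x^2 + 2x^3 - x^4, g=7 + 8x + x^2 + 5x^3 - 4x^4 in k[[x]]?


[x^5] = sum a_i*b_j, i+j=5
  4*-4=-16
  8*5=40
  2*1=2
  -1*8=-8
Sum=18


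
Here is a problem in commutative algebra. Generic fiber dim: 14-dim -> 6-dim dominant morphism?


dim(fiber)=dim(X)-dim(Y)=14-6=8


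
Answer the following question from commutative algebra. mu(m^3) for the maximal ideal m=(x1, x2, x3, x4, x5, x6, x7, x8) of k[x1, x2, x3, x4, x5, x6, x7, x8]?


Graded Nakayama: mu(m^d) = dim_k (m^d/m^(d+1)) = #degree-3 monomials in 8 vars
C(n+d-1,d)=C(10,3)=120


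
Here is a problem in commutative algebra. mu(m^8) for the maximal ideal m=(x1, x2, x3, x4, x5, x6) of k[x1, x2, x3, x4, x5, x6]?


Graded Nakayama: mu(m^d) = dim_k (m^d/m^(d+1)) = #degree-8 monomials in 6 vars
C(n+d-1,d)=C(13,8)=1287


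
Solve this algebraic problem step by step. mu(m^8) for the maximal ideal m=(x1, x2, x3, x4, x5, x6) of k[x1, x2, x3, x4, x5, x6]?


Graded Nakayama: mu(m^d) = dim_k (m^d/m^(d+1)) = #degree-8 monomials in 6 vars
C(n+d-1,d)=C(13,8)=1287


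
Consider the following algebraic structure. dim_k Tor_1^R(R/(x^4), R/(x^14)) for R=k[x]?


Tor_1(R/I,R/J)=(I cap J)/IJ=(x^14)/(x^18)
dim=18-14=min(4,14)=4


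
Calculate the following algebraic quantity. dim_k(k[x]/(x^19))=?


Basis: 1,x,...,x^18
dim=19


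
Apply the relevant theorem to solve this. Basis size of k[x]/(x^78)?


Basis: 1,x,...,x^77
dim=78


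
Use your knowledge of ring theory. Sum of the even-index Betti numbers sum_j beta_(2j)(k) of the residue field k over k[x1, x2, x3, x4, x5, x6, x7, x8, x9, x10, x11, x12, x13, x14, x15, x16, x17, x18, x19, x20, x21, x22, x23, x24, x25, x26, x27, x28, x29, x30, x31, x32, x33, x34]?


Koszul resolution: beta_i(k)=C(n,i), n=34
sum_even C(34,i) = 2^(n-1) = 2^33 = 8589934592


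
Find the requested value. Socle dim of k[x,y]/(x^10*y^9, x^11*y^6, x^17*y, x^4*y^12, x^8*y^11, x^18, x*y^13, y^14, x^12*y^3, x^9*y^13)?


Socle = ann(m) = span of standard monomials u with x*u, y*u in I (staircase corners).
Redundant generators: x^9*y^13
Minimal generators: x^18, x^17*y, x^12*y^3, x^11*y^6, x^10*y^9, x^8*y^11, x^4*y^12, x*y^13, y^14
Corners: y^13, x^3y^12, x^7y^11, x^9y^10, x^10y^8, x^11y^5, x^16y^2, x^17
Socle dim=8


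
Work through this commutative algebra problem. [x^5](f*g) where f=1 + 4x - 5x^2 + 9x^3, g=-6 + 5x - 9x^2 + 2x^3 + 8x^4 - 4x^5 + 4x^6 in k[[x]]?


[x^5] = sum a_i*b_j, i+j=5
  1*-4=-4
  4*8=32
  -5*2=-10
  9*-9=-81
Sum=-63


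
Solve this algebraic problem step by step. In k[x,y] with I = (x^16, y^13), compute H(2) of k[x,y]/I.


k[x,y], I = (x^16, y^13), d = 2
Need i < 16 and d-i < 13.
Range: 0 <= i <= 2.
H(2) = 3


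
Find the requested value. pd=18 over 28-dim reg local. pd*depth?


pd+depth=28
depth=28-18=10
pd*depth=18*10=180


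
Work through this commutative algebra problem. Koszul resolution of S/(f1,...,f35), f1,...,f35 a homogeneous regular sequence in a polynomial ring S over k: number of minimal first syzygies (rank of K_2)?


Regular sequence => Koszul complex is the minimal free resolution.
Syz_1 minimally generated by Koszul relations f_i*e_j - f_j*e_i (i<j): mu(Syz_1) = beta_2 = C(m,2) = m(m-1)/2
m=35
35*34/2 = 595


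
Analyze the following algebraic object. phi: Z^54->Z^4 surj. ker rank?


rank(ker) = 54-4 = 50


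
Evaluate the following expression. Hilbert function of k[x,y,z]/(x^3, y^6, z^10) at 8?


Need i<3, j<6, k<10 with i+j+k=8.
For each i, j ranges over max(0,8-i-9)..min(5,8-i):
  i=0: j in [0,5] -> 6
  i=1: j in [0,5] -> 6
  i=2: j in [0,5] -> 6
H(8) = 6+6+6 = 18


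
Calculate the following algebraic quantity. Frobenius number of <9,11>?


gcd(9,11)=1 => F=ab-a-b=9*11-9-11=99-20=79


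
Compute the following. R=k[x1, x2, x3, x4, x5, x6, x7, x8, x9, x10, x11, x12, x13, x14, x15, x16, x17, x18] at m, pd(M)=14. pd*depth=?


pd+depth=18
depth=18-14=4
pd*depth=14*4=56


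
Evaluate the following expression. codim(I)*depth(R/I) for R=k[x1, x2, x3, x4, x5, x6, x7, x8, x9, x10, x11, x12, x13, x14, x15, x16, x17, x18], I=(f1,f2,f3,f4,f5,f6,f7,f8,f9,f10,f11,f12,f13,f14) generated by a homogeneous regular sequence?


codim=14, depth=dim(R/I)=18-14=4
Product=14*4=56


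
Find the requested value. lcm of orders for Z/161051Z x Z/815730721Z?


Exponent = lcm of the cyclic orders; pairwise coprime => product.
11^5*13^8=161051*815730721=131374248347771


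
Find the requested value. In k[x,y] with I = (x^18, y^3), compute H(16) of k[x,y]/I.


k[x,y], I = (x^18, y^3), d = 16
Need i < 18 and d-i < 3.
Range: 14 <= i <= 16.
H(16) = 3


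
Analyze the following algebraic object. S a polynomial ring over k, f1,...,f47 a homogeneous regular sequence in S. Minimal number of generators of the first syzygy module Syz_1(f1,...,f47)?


Regular sequence => Koszul complex is the minimal free resolution.
Syz_1 minimally generated by Koszul relations f_i*e_j - f_j*e_i (i<j): mu(Syz_1) = beta_2 = C(m,2) = m(m-1)/2
m=47
47*46/2 = 1081


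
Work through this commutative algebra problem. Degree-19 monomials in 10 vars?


C(d+n-1,n-1)=C(28,9)=6906900


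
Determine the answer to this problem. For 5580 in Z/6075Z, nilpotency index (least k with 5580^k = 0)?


5580^k mod 6075:
k=1: 5580
k=2: 2025
k=3: 0
First zero at k = 3


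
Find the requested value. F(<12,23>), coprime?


gcd(12,23)=1 => F=ab-a-b=12*23-12-23=276-35=241


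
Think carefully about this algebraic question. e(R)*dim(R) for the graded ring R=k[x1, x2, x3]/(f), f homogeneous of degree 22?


e(R)=deg(f)=22, dim(R)=3-1=2
e*dim=22*2=44


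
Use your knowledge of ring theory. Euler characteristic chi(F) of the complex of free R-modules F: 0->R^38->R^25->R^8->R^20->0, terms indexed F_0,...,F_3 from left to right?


chi = sum (-1)^i * rank:
(-1)^0*38=38
(-1)^1*25=-25
(-1)^2*8=8
(-1)^3*20=-20
chi=1


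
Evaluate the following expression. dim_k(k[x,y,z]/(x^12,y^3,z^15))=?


Basis: x^iy^jz^k, i<12,j<3,k<15
12*3*15=540


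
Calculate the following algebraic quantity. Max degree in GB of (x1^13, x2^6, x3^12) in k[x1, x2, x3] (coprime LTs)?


Pure powers, coprime LTs => already GB.
Degrees: 13, 6, 12
Max=13


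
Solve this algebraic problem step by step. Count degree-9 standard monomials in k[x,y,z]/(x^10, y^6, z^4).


Need i<10, j<6, k<4 with i+j+k=9.
For each i, j ranges over max(0,9-i-3)..min(5,9-i):
  i=0: j in [6,5] -> 0
  i=1: j in [5,5] -> 1
  i=2: j in [4,5] -> 2
  i=3: j in [3,5] -> 3
  i=4: j in [2,5] -> 4
  i=5: j in [1,4] -> 4
  i=6: j in [0,3] -> 4
  i=7: j in [0,2] -> 3
  i=8: j in [0,1] -> 2
  i=9: j in [0,0] -> 1
H(9) = 0+1+2+3+4+4+4+3+2+1 = 24


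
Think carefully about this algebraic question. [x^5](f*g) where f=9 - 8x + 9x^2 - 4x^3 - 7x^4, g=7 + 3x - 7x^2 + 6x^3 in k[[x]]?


[x^5] = sum a_i*b_j, i+j=5
  9*6=54
  -4*-7=28
  -7*3=-21
Sum=61


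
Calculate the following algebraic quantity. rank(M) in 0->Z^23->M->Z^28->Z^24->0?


Alt sum=0:
(-1)^0*23 + (-1)^1*? + (-1)^2*28 + (-1)^3*24=0
rank(M)=27


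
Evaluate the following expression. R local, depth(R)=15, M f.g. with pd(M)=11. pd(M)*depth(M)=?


pd+depth=15
depth=15-11=4
pd*depth=11*4=44


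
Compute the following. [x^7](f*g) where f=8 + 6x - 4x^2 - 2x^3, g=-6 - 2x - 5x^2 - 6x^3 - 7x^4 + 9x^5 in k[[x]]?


[x^7] = sum a_i*b_j, i+j=7
  -4*9=-36
  -2*-7=14
Sum=-22


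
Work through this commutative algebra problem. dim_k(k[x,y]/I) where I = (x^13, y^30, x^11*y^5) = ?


k[x,y]/I, I = (x^13, y^30, x^11*y^5)
Rect: 13x30=390. Corner: (13-11)x(30-5)=50.
dim = 390-50 = 340


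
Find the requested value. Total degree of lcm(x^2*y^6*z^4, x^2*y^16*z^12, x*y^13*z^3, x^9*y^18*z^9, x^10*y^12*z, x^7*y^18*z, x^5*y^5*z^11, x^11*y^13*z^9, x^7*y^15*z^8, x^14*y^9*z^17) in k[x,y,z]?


lcm = componentwise max:
x: max(2,2,1,9,10,7,5,11,7,14)=14
y: max(6,16,13,18,12,18,5,13,15,9)=18
z: max(4,12,3,9,1,1,11,9,8,17)=17
Total=14+18+17=49


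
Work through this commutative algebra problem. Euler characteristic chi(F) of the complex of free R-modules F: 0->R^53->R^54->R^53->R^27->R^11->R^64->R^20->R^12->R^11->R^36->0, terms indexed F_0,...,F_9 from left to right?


chi = sum (-1)^i * rank:
(-1)^0*53=53
(-1)^1*54=-54
(-1)^2*53=53
(-1)^3*27=-27
(-1)^4*11=11
(-1)^5*64=-64
(-1)^6*20=20
(-1)^7*12=-12
(-1)^8*11=11
(-1)^9*36=-36
chi=-45


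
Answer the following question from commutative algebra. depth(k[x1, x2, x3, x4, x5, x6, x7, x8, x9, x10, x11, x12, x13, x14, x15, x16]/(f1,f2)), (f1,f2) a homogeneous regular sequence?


depth(R)=16
depth(R/I)=16-2=14


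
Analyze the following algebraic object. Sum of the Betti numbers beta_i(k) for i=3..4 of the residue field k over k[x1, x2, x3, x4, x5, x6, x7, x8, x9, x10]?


Koszul resolution: beta_i(k)=C(n,i), n=10
C(10,3)=120, C(10,4)=210
Sum=330


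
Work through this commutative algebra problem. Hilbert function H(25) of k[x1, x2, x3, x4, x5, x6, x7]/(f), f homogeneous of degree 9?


C(31,6)-C(22,6)=736281-74613=661668


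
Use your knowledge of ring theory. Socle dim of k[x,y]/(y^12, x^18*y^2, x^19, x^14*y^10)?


Socle = ann(m) = span of standard monomials u with x*u, y*u in I (staircase corners).
Minimal generators: x^19, x^18*y^2, x^14*y^10, y^12
Corners: x^13y^11, x^17y^9, x^18y
Socle dim=3


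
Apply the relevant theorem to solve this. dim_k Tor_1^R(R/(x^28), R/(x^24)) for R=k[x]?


Tor_1(R/I,R/J)=(I cap J)/IJ=(x^28)/(x^52)
dim=52-28=min(28,24)=24


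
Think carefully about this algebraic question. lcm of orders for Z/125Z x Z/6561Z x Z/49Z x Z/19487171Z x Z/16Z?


Exponent = lcm of the cyclic orders; pairwise coprime => product.
5^3*3^8*7^2*11^7*2^4=125*6561*49*19487171*16=12529822235238000


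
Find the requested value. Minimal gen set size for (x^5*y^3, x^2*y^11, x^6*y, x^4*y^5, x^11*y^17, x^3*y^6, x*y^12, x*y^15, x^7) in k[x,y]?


Remove redundant (divisible by others).
x^11*y^17 redundant.
x*y^15 redundant.
Min: x^7, x^6*y, x^5*y^3, x^4*y^5, x^3*y^6, x^2*y^11, x*y^12
Count=7


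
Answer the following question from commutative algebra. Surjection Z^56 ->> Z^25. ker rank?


rank(ker) = 56-25 = 31


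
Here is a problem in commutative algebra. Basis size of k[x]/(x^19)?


Basis: 1,x,...,x^18
dim=19


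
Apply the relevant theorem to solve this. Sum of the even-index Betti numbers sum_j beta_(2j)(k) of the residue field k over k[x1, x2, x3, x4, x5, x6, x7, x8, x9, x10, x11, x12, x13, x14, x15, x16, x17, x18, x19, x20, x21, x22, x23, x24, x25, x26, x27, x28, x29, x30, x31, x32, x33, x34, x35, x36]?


Koszul resolution: beta_i(k)=C(n,i), n=36
sum_even C(36,i) = 2^(n-1) = 2^35 = 34359738368


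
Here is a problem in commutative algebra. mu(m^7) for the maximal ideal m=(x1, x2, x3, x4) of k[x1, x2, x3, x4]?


Graded Nakayama: mu(m^d) = dim_k (m^d/m^(d+1)) = #degree-7 monomials in 4 vars
C(n+d-1,d)=C(10,7)=120


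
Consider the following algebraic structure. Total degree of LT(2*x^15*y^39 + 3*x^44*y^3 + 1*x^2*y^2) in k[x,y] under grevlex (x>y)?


LT: 2*x^15*y^39
deg_x=15, deg_y=39
Total=15+39=54


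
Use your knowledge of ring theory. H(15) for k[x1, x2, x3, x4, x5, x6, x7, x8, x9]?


C(d+n-1,n-1)=C(23,8)=490314


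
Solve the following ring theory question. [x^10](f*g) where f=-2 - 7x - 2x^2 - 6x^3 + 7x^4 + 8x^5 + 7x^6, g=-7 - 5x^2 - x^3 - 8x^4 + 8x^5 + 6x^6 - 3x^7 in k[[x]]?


[x^10] = sum a_i*b_j, i+j=10
  -6*-3=18
  7*6=42
  8*8=64
  7*-8=-56
Sum=68


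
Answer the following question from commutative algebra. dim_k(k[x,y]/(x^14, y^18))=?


Basis: x^i*y^j, i<14, j<18
14*18=252


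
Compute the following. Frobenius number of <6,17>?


gcd(6,17)=1 => F=ab-a-b=6*17-6-17=102-23=79


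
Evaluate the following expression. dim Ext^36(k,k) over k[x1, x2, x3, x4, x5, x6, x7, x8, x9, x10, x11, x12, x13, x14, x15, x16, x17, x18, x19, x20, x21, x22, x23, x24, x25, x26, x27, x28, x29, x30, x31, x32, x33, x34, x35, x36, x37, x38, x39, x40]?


C(n,i)=C(40,36)=91390


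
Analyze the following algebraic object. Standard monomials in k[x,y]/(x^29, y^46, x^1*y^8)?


k[x,y]/I, I = (x^29, y^46, x^1*y^8)
Rect: 29x46=1334. Corner: (29-1)x(46-8)=1064.
dim = 1334-1064 = 270


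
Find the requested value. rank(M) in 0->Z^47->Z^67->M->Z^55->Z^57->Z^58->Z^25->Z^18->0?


Alt sum=0:
(-1)^0*47 + (-1)^1*67 + (-1)^2*? + (-1)^3*55 + (-1)^4*57 + (-1)^5*58 + (-1)^6*25 + (-1)^7*18=0
rank(M)=69


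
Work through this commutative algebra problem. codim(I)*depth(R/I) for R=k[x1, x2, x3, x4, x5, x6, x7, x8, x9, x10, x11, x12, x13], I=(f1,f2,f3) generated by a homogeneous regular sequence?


codim=3, depth=dim(R/I)=13-3=10
Product=3*10=30


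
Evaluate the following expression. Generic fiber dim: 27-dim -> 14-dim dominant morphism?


dim(fiber)=dim(X)-dim(Y)=27-14=13


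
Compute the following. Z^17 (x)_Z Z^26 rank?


rank(M(x)N) = rank(M)*rank(N)
17*26 = 442


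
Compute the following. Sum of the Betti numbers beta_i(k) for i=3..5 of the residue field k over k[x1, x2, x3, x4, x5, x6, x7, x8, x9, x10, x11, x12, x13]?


Koszul resolution: beta_i(k)=C(n,i), n=13
C(13,3)=286, C(13,4)=715, C(13,5)=1287
Sum=2288


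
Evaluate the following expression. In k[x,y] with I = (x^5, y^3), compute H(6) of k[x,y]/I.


k[x,y], I = (x^5, y^3), d = 6
Need i < 5 and d-i < 3.
Range: 4 <= i <= 4.
H(6) = 1


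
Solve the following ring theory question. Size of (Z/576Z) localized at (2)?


2-primary part: 576=2^6*9
Size=2^6=64


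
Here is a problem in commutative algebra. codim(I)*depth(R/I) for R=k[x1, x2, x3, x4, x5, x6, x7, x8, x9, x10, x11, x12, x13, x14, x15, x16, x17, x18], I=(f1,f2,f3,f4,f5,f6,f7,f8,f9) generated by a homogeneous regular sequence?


codim=9, depth=dim(R/I)=18-9=9
Product=9*9=81


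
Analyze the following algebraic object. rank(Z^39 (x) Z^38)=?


rank(M(x)N) = rank(M)*rank(N)
39*38 = 1482


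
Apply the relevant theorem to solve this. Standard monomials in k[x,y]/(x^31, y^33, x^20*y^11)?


k[x,y]/I, I = (x^31, y^33, x^20*y^11)
Rect: 31x33=1023. Corner: (31-20)x(33-11)=242.
dim = 1023-242 = 781


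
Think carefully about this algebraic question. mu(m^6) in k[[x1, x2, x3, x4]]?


C(n+d-1,d)=C(9,6)=84


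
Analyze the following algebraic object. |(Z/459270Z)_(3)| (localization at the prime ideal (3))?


3-primary part: 459270=3^8*70
Size=3^8=6561


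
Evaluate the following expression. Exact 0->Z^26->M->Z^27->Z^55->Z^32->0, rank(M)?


Alt sum=0:
(-1)^0*26 + (-1)^1*? + (-1)^2*27 + (-1)^3*55 + (-1)^4*32=0
rank(M)=30


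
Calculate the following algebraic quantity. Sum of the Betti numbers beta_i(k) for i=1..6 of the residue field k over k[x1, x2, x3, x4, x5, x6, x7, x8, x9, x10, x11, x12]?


Koszul resolution: beta_i(k)=C(n,i), n=12
C(12,1)=12, C(12,2)=66, C(12,3)=220, C(12,4)=495, C(12,5)=792, C(12,6)=924
Sum=2509


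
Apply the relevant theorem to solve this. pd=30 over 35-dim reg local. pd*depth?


pd+depth=35
depth=35-30=5
pd*depth=30*5=150


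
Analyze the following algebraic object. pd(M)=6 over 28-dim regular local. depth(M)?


pd+depth=depth(R)=28
depth=28-6=22


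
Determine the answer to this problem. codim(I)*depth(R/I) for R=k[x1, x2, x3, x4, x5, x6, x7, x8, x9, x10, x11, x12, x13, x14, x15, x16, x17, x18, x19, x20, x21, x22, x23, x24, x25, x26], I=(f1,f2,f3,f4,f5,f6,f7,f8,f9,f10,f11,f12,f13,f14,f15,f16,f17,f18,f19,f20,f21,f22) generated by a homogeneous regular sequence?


codim=22, depth=dim(R/I)=26-22=4
Product=22*4=88


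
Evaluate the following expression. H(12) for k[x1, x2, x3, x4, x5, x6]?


C(d+n-1,n-1)=C(17,5)=6188


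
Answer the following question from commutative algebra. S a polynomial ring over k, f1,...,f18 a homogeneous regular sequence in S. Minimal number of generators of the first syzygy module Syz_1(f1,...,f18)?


Regular sequence => Koszul complex is the minimal free resolution.
Syz_1 minimally generated by Koszul relations f_i*e_j - f_j*e_i (i<j): mu(Syz_1) = beta_2 = C(m,2) = m(m-1)/2
m=18
18*17/2 = 153


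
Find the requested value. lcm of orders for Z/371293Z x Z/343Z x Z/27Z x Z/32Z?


Exponent = lcm of the cyclic orders; pairwise coprime => product.
13^5*7^3*3^3*2^5=371293*343*27*32=110033423136


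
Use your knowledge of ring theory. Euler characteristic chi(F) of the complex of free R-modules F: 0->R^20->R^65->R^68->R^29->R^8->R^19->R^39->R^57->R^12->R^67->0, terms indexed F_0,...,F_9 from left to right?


chi = sum (-1)^i * rank:
(-1)^0*20=20
(-1)^1*65=-65
(-1)^2*68=68
(-1)^3*29=-29
(-1)^4*8=8
(-1)^5*19=-19
(-1)^6*39=39
(-1)^7*57=-57
(-1)^8*12=12
(-1)^9*67=-67
chi=-90
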